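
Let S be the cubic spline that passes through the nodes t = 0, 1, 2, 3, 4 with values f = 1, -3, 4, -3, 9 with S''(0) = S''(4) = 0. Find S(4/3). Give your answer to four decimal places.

-0.4339

Put M_i = S'' at the i-th knot. Here h = (1, 1, 1, 1) and Δ = (-4, 7, -7, 12), so the interior equations h_(i-1)·M_(i-1) + 2(h_(i-1)+h_i)·M_i + h_i·M_(i+1) = 6(Δ_i − Δ_(i-1)) read
  1·M_0 + 4·M_1 + 1·M_2 = 6(Δ_1 - Δ_0) = 66
  1·M_1 + 4·M_2 + 1·M_3 = 6(Δ_2 - Δ_1) = -84
  1·M_2 + 4·M_3 + 1·M_4 = 6(Δ_3 - Δ_2) = 114
Natural end conditions: M_0 = M_4 = 0.
Solving the tridiagonal system: M_0 = 0, M_1 = 180/7, M_2 = -258/7, M_3 = 264/7, M_4 = 0.
On [1, 2], S(t) = -3 + 32/7·(t - 1) + 90/7·(t - 1)² - 73/7·(t - 1)³.
With (t - 1) = 1/3: S(4/3) = -82/189.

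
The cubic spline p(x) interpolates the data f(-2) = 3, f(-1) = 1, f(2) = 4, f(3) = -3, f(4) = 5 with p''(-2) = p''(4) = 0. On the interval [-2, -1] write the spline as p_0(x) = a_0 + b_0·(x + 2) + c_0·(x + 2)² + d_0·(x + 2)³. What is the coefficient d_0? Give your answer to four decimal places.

With M_i denoting the second derivative at x_i, h_i = 1, 3, 1, 1, and Δ_i = (y_(i+1) − y_i)/h_i = -2, 1, -7, 8:
  1·M_0 + 8·M_1 + 3·M_2 = 6(Δ_1 - Δ_0) = 18
  3·M_1 + 8·M_2 + 1·M_3 = 6(Δ_2 - Δ_1) = -48
  1·M_2 + 4·M_3 + 1·M_4 = 6(Δ_3 - Δ_2) = 90
Natural end conditions: M_0 = M_4 = 0.
Solving the tridiagonal system: M_0 = 0, M_1 = 351/53, M_2 = -618/53, M_3 = 1347/53, M_4 = 0.
On [-2, -1], with p_0(x) = a_0 + b_0·(x + 2) + c_0·(x + 2)² + d_0·(x + 2)³: c_0 = M_0/2 = 0, d_0 = (M_1 - M_0)/(6h_0) = 117/106, b_0 = Δ_0 - h_0(2M_0 + M_1)/6 = -329/106.

1.1038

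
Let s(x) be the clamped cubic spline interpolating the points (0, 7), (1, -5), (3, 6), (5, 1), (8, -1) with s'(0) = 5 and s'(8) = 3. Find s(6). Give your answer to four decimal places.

Put m_i = s'' at the i-th knot. Here h = (1, 2, 2, 3) and Δ = (-12, 11/2, -5/2, -2/3), so the interior equations h_(i-1)·m_(i-1) + 2(h_(i-1)+h_i)·m_i + h_i·m_(i+1) = 6(Δ_i − Δ_(i-1)) read
  1·m_0 + 6·m_1 + 2·m_2 = 6(Δ_1 - Δ_0) = 105
  2·m_1 + 8·m_2 + 2·m_3 = 6(Δ_2 - Δ_1) = -48
  2·m_2 + 10·m_3 + 3·m_4 = 6(Δ_3 - Δ_2) = 11
Clamped end conditions give two more equations: 2h_0·m_0 + h_0·m_1 = 6(Δ_0 - s'(0)) = -102 and h_3·m_3 + 2h_3·m_4 = 6(s'(8) - Δ_3) = 22.
Hence m_0 = -3603/53, m_1 = 1800/53, m_2 = -816/53, m_3 = 192/53, m_4 = 295/159.
On [5, 8], s(x) = 1 - 553/106·(x - 5) + 96/53·(x - 5)² - 281/2862·(x - 5)³.
With (x - 5) = 1: s(6) = -3583/1431.

-2.5038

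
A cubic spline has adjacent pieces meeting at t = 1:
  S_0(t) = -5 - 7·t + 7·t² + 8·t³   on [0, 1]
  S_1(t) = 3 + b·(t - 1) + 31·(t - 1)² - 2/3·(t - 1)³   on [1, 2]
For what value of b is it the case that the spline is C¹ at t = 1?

S_0'(t) = -7 + 14·t + 24·t², so S_0'(1) = 31. On the right, S_1'(1) = b, so b = 31.

31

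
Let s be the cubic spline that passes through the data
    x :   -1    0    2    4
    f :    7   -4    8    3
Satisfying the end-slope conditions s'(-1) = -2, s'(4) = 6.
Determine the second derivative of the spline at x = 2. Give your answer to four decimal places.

-19.6739

With σ_i denoting the second derivative at x_i, h_i = 1, 2, 2, and Δ_i = (y_(i+1) − y_i)/h_i = -11, 6, -5/2:
  1·σ_0 + 6·σ_1 + 2·σ_2 = 6(Δ_1 - Δ_0) = 102
  2·σ_1 + 8·σ_2 + 2·σ_3 = 6(Δ_2 - Δ_1) = -51
Clamped end conditions give two more equations: 2h_0·σ_0 + h_0·σ_1 = 6(Δ_0 - s'(-1)) = -54 and h_2·σ_2 + 2h_2·σ_3 = 6(s'(4) - Δ_2) = 51.
Forward elimination and back-substitution give σ_0 = -973/23, σ_1 = 704/23, σ_2 = -905/46, σ_3 = 1039/46.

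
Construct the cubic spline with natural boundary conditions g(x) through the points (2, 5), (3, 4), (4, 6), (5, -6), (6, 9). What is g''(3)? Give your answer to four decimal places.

13.7143

Put M_i = g'' at the i-th knot. Here h = (1, 1, 1, 1) and Δ = (-1, 2, -12, 15), so the interior equations h_(i-1)·M_(i-1) + 2(h_(i-1)+h_i)·M_i + h_i·M_(i+1) = 6(Δ_i − Δ_(i-1)) read
  1·M_0 + 4·M_1 + 1·M_2 = 6(Δ_1 - Δ_0) = 18
  1·M_1 + 4·M_2 + 1·M_3 = 6(Δ_2 - Δ_1) = -84
  1·M_2 + 4·M_3 + 1·M_4 = 6(Δ_3 - Δ_2) = 162
Natural end conditions: M_0 = M_4 = 0.
Solving the tridiagonal system: M_0 = 0, M_1 = 96/7, M_2 = -258/7, M_3 = 348/7, M_4 = 0.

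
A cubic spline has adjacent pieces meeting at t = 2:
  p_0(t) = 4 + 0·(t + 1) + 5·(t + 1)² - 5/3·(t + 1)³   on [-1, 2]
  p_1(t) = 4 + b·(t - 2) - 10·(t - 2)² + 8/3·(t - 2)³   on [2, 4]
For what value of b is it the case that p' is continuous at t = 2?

p_0'(t) = 0 + 10·(t + 1) - 5·(t + 1)², so p_0'(2) = -15. On the right, p_1'(2) = b, so b = -15.

-15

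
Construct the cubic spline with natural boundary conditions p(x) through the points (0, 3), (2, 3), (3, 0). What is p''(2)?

With m_i denoting the second derivative at x_i, h_i = 2, 1, and Δ_i = (y_(i+1) − y_i)/h_i = 0, -3:
  2·m_0 + 6·m_1 + 1·m_2 = 6(Δ_1 - Δ_0) = -18
Natural end conditions: m_0 = m_2 = 0.
Solving the tridiagonal system: m_0 = 0, m_1 = -3, m_2 = 0.

-3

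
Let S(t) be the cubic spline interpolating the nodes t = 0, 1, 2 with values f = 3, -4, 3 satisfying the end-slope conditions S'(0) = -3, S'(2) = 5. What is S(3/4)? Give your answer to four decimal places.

With σ_i denoting the second derivative at x_i, h_i = 1, 1, and Δ_i = (y_(i+1) − y_i)/h_i = -7, 7:
  1·σ_0 + 4·σ_1 + 1·σ_2 = 6(Δ_1 - Δ_0) = 84
Clamped end conditions give two more equations: 2h_0·σ_0 + h_0·σ_1 = 6(Δ_0 - S'(0)) = -24 and h_1·σ_1 + 2h_1·σ_2 = 6(S'(2) - Δ_1) = -12.
Solving: σ_0 = -29, σ_1 = 34, σ_2 = -23.
On [0, 1], S(t) = 3 - 3·t - 29/2·t² + 21/2·t³.
With t = 3/4: S(3/4) = -381/128.

-2.9766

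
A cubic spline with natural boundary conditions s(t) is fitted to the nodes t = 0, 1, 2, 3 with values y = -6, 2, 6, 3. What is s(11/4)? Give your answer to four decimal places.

With σ_i denoting the second derivative at x_i, h_i = 1, 1, 1, and Δ_i = (y_(i+1) − y_i)/h_i = 8, 4, -3:
  1·σ_0 + 4·σ_1 + 1·σ_2 = 6(Δ_1 - Δ_0) = -24
  1·σ_1 + 4·σ_2 + 1·σ_3 = 6(Δ_2 - Δ_1) = -42
Natural end conditions: σ_0 = σ_3 = 0.
Hence σ_0 = 0, σ_1 = -18/5, σ_2 = -48/5, σ_3 = 0.
On [2, 3], s(t) = 6 + 1/5·(t - 2) - 24/5·(t - 2)² + 8/5·(t - 2)³.
With (t - 2) = 3/4: s(11/4) = 33/8.

4.1250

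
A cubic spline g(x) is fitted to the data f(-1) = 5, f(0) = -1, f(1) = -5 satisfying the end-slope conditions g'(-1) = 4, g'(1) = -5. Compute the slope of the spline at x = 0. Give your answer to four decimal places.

With M_i denoting the second derivative at x_i, h_i = 1, 1, and Δ_i = (y_(i+1) − y_i)/h_i = -6, -4:
  1·M_0 + 4·M_1 + 1·M_2 = 6(Δ_1 - Δ_0) = 12
Clamped end conditions give two more equations: 2h_0·M_0 + h_0·M_1 = 6(Δ_0 - g'(-1)) = -60 and h_1·M_1 + 2h_1·M_2 = 6(g'(1) - Δ_1) = -6.
Forward elimination and back-substitution give M_0 = -75/2, M_1 = 15, M_2 = -21/2.
On [0, 1], g'(x) = b_1 + 2c_1·x + 3d_1·x² with b_1 = Δ_1 - h_1(2M_1 + M_2)/6 = -29/4, c_1 = M_1/2 = 15/2, d_1 = (M_2 - M_1)/(6h_1) = -17/4. So g'(0) = -29/4.

-7.2500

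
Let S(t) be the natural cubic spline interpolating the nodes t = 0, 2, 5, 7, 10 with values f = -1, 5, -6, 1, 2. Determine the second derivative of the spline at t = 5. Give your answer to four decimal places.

6.7586

With M_i denoting the second derivative at x_i, h_i = 2, 3, 2, 3, and Δ_i = (y_(i+1) − y_i)/h_i = 3, -11/3, 7/2, 1/3:
  2·M_0 + 10·M_1 + 3·M_2 = 6(Δ_1 - Δ_0) = -40
  3·M_1 + 10·M_2 + 2·M_3 = 6(Δ_2 - Δ_1) = 43
  2·M_2 + 10·M_3 + 3·M_4 = 6(Δ_3 - Δ_2) = -19
Natural end conditions: M_0 = M_4 = 0.
Solving the tridiagonal system: M_0 = 0, M_1 = -874/145, M_2 = 196/29, M_3 = -943/290, M_4 = 0.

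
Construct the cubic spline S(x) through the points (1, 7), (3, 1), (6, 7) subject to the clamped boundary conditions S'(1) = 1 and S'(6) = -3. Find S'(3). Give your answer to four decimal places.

Let M_i = S''(x_i). Step sizes h_i = 2, 3; slopes of the chords Δ_i = (y_(i+1) - y_i)/h_i = -3, 2.
  2·M_0 + 10·M_1 + 3·M_2 = 6(Δ_1 - Δ_0) = 30
Clamped end conditions give two more equations: 2h_0·M_0 + h_0·M_1 = 6(Δ_0 - S'(1)) = -24 and h_1·M_1 + 2h_1·M_2 = 6(S'(6) - Δ_1) = -30.
Forward elimination and back-substitution give M_0 = -49/5, M_1 = 38/5, M_2 = -44/5.
On [3, 6], S'(x) = b_1 + 2c_1·(x - 3) + 3d_1·(x - 3)² with b_1 = Δ_1 - h_1(2M_1 + M_2)/6 = -6/5, c_1 = M_1/2 = 19/5, d_1 = (M_2 - M_1)/(6h_1) = -41/45. So S'(3) = -6/5.

-1.2000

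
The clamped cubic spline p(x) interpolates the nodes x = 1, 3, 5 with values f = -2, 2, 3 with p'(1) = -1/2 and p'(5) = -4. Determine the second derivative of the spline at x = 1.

4

Write M_i for p''(x_i). With h_i = 2, 2 and divided differences Δ_i = 2, 1/2, the continuity of p' gives the tridiagonal system
  2·M_0 + 8·M_1 + 2·M_2 = 6(Δ_1 - Δ_0) = -9
Clamped end conditions give two more equations: 2h_0·M_0 + h_0·M_1 = 6(Δ_0 - p'(1)) = 15 and h_1·M_1 + 2h_1·M_2 = 6(p'(5) - Δ_1) = -27.
Forward elimination and back-substitution give M_0 = 4, M_1 = -1/2, M_2 = -13/2.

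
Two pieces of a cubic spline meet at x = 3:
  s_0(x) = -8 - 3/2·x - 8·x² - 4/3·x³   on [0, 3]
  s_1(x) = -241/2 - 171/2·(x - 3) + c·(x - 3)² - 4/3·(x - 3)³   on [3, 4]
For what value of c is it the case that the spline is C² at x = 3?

-20

s_0''(x) = -16 - 8·x, so s_0''(3) = -40. On the right, s_1''(3) = 2c, so c = -20.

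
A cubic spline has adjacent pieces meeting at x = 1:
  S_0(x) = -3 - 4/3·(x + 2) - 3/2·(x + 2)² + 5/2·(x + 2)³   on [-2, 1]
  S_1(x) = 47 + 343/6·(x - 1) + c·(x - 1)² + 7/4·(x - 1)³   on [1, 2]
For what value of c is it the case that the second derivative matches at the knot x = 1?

S_0''(x) = -3 + 15·(x + 2), so S_0''(1) = 42. On the right, S_1''(1) = 2c, so c = 21.

21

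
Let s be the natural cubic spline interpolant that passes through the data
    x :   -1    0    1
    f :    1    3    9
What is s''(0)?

With m_i denoting the second derivative at x_i, h_i = 1, 1, and Δ_i = (y_(i+1) − y_i)/h_i = 2, 6:
  1·m_0 + 4·m_1 + 1·m_2 = 6(Δ_1 - Δ_0) = 24
Natural end conditions: m_0 = m_2 = 0.
Solving the tridiagonal system: m_0 = 0, m_1 = 6, m_2 = 0.

6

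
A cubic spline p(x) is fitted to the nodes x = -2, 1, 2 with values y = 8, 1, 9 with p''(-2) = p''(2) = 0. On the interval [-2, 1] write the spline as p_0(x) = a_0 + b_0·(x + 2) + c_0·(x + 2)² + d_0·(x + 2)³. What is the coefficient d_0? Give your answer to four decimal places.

0.4306

Put M_i = p'' at the i-th knot. Here h = (3, 1) and Δ = (-7/3, 8), so the interior equations h_(i-1)·M_(i-1) + 2(h_(i-1)+h_i)·M_i + h_i·M_(i+1) = 6(Δ_i − Δ_(i-1)) read
  3·M_0 + 8·M_1 + 1·M_2 = 6(Δ_1 - Δ_0) = 62
Natural end conditions: M_0 = M_2 = 0.
Solving the tridiagonal system: M_0 = 0, M_1 = 31/4, M_2 = 0.
On [-2, 1], with p_0(x) = a_0 + b_0·(x + 2) + c_0·(x + 2)² + d_0·(x + 2)³: c_0 = M_0/2 = 0, d_0 = (M_1 - M_0)/(6h_0) = 31/72, b_0 = Δ_0 - h_0(2M_0 + M_1)/6 = -149/24.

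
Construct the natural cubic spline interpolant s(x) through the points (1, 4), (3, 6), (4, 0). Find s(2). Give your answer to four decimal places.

6.7500

With σ_i denoting the second derivative at x_i, h_i = 2, 1, and Δ_i = (y_(i+1) − y_i)/h_i = 1, -6:
  2·σ_0 + 6·σ_1 + 1·σ_2 = 6(Δ_1 - Δ_0) = -42
Natural end conditions: σ_0 = σ_2 = 0.
Solving: σ_0 = 0, σ_1 = -7, σ_2 = 0.
On [1, 3], s(x) = 4 + 10/3·(x - 1) + 0·(x - 1)² - 7/12·(x - 1)³.
With (x - 1) = 1: s(2) = 27/4.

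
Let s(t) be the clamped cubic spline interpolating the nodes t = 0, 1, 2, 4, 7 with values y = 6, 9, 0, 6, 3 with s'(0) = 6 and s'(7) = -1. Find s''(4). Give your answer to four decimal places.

Put M_i = s'' at the i-th knot. Here h = (1, 1, 2, 3) and Δ = (3, -9, 3, -1), so the interior equations h_(i-1)·M_(i-1) + 2(h_(i-1)+h_i)·M_i + h_i·M_(i+1) = 6(Δ_i − Δ_(i-1)) read
  1·M_0 + 4·M_1 + 1·M_2 = 6(Δ_1 - Δ_0) = -72
  1·M_1 + 6·M_2 + 2·M_3 = 6(Δ_2 - Δ_1) = 72
  2·M_2 + 10·M_3 + 3·M_4 = 6(Δ_3 - Δ_2) = -24
Clamped end conditions give two more equations: 2h_0·M_0 + h_0·M_1 = 6(Δ_0 - s'(0)) = -18 and h_3·M_3 + 2h_3·M_4 = 6(s'(7) - Δ_3) = 0.
Solving the tridiagonal system: M_0 = 271/104, M_1 = -1207/52, M_2 = 1897/104, M_3 = -185/26, M_4 = 185/52.

-7.1154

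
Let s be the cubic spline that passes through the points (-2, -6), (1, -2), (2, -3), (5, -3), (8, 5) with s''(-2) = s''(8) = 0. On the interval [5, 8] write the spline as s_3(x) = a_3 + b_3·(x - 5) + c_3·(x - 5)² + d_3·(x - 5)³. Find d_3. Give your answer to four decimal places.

-0.0668

Put M_i = s'' at the i-th knot. Here h = (3, 1, 3, 3) and Δ = (4/3, -1, 0, 8/3), so the interior equations h_(i-1)·M_(i-1) + 2(h_(i-1)+h_i)·M_i + h_i·M_(i+1) = 6(Δ_i − Δ_(i-1)) read
  3·M_0 + 8·M_1 + 1·M_2 = 6(Δ_1 - Δ_0) = -14
  1·M_1 + 8·M_2 + 3·M_3 = 6(Δ_2 - Δ_1) = 6
  3·M_2 + 12·M_3 + 3·M_4 = 6(Δ_3 - Δ_2) = 16
Natural end conditions: M_0 = M_4 = 0.
Solving: M_0 = 0, M_1 = -69/38, M_2 = 10/19, M_3 = 137/114, M_4 = 0.
On [5, 8], with s_3(x) = a_3 + b_3·(x - 5) + c_3·(x - 5)² + d_3·(x - 5)³: c_3 = M_3/2 = 137/228, d_3 = (M_4 - M_3)/(6h_3) = -137/2052, b_3 = Δ_3 - h_3(2M_3 + M_4)/6 = 167/114.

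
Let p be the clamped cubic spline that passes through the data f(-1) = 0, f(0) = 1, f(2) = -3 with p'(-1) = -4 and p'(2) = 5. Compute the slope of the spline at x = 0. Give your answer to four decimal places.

0.5000

Let M_i = p''(x_i). Step sizes h_i = 1, 2; slopes of the chords Δ_i = (y_(i+1) - y_i)/h_i = 1, -2.
  1·M_0 + 6·M_1 + 2·M_2 = 6(Δ_1 - Δ_0) = -18
Clamped end conditions give two more equations: 2h_0·M_0 + h_0·M_1 = 6(Δ_0 - p'(-1)) = 30 and h_1·M_1 + 2h_1·M_2 = 6(p'(2) - Δ_1) = 42.
Hence M_0 = 21, M_1 = -12, M_2 = 33/2.
On [0, 2], p'(x) = b_1 + 2c_1·x + 3d_1·x² with b_1 = Δ_1 - h_1(2M_1 + M_2)/6 = 1/2, c_1 = M_1/2 = -6, d_1 = (M_2 - M_1)/(6h_1) = 19/8. So p'(0) = 1/2.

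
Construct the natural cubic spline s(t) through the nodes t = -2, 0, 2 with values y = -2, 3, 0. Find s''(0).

-3

Write M_i for s''(x_i). With h_i = 2, 2 and divided differences Δ_i = 5/2, -3/2, the continuity of s' gives the tridiagonal system
  2·M_0 + 8·M_1 + 2·M_2 = 6(Δ_1 - Δ_0) = -24
Natural end conditions: M_0 = M_2 = 0.
Forward elimination and back-substitution give M_0 = 0, M_1 = -3, M_2 = 0.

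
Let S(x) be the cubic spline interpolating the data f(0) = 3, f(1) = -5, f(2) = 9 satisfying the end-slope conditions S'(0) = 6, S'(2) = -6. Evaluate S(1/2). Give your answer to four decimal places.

Put M_i = S'' at the i-th knot. Here h = (1, 1) and Δ = (-8, 14), so the interior equations h_(i-1)·M_(i-1) + 2(h_(i-1)+h_i)·M_i + h_i·M_(i+1) = 6(Δ_i − Δ_(i-1)) read
  1·M_0 + 4·M_1 + 1·M_2 = 6(Δ_1 - Δ_0) = 132
Clamped end conditions give two more equations: 2h_0·M_0 + h_0·M_1 = 6(Δ_0 - S'(0)) = -84 and h_1·M_1 + 2h_1·M_2 = 6(S'(2) - Δ_1) = -120.
Forward elimination and back-substitution give M_0 = -81, M_1 = 78, M_2 = -99.
On [0, 1], S(x) = 3 + 6·x - 81/2·x² + 53/2·x³.
With x = 1/2: S(1/2) = -13/16.

-0.8125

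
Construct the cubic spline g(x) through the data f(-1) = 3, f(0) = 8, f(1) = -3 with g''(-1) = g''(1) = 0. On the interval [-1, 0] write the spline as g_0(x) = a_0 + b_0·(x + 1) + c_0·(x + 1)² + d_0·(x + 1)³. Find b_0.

Put m_i = g'' at the i-th knot. Here h = (1, 1) and Δ = (5, -11), so the interior equations h_(i-1)·m_(i-1) + 2(h_(i-1)+h_i)·m_i + h_i·m_(i+1) = 6(Δ_i − Δ_(i-1)) read
  1·m_0 + 4·m_1 + 1·m_2 = 6(Δ_1 - Δ_0) = -96
Natural end conditions: m_0 = m_2 = 0.
Hence m_0 = 0, m_1 = -24, m_2 = 0.
On [-1, 0], with g_0(x) = a_0 + b_0·(x + 1) + c_0·(x + 1)² + d_0·(x + 1)³: c_0 = m_0/2 = 0, d_0 = (m_1 - m_0)/(6h_0) = -4, b_0 = Δ_0 - h_0(2m_0 + m_1)/6 = 9.

9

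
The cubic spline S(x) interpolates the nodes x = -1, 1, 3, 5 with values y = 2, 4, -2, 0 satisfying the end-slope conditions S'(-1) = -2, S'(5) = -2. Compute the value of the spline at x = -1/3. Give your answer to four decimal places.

Let m_i = S''(x_i). Step sizes h_i = 2, 2, 2; slopes of the chords Δ_i = (y_(i+1) - y_i)/h_i = 1, -3, 1.
  2·m_0 + 8·m_1 + 2·m_2 = 6(Δ_1 - Δ_0) = -24
  2·m_1 + 8·m_2 + 2·m_3 = 6(Δ_2 - Δ_1) = 24
Clamped end conditions give two more equations: 2h_0·m_0 + h_0·m_1 = 6(Δ_0 - S'(-1)) = 18 and h_2·m_2 + 2h_2·m_3 = 6(S'(5) - Δ_2) = -18.
Solving: m_0 = 39/5, m_1 = -33/5, m_2 = 33/5, m_3 = -39/5.
On [-1, 1], S(x) = 2 - 2·(x + 1) + 39/10·(x + 1)² - 6/5·(x + 1)³.
With (x + 1) = 2/3: S(-1/3) = 92/45.

2.0444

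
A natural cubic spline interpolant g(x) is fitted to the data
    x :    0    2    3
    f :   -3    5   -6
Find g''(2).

With m_i denoting the second derivative at x_i, h_i = 2, 1, and Δ_i = (y_(i+1) − y_i)/h_i = 4, -11:
  2·m_0 + 6·m_1 + 1·m_2 = 6(Δ_1 - Δ_0) = -90
Natural end conditions: m_0 = m_2 = 0.
Solving the tridiagonal system: m_0 = 0, m_1 = -15, m_2 = 0.

-15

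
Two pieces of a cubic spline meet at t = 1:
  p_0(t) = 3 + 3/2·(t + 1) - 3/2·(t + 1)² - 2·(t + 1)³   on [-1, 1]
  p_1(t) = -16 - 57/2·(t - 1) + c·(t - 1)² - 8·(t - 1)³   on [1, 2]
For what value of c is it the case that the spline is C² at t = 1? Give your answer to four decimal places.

p_0''(t) = -3 - 12·(t + 1), so p_0''(1) = -27. On the right, p_1''(1) = 2c, so c = -27/2.

-13.5000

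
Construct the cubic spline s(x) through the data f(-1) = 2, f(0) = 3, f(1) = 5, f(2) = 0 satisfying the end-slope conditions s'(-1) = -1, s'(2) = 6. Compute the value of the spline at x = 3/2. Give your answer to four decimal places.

With σ_i denoting the second derivative at x_i, h_i = 1, 1, 1, and Δ_i = (y_(i+1) − y_i)/h_i = 1, 2, -5:
  1·σ_0 + 4·σ_1 + 1·σ_2 = 6(Δ_1 - Δ_0) = 6
  1·σ_1 + 4·σ_2 + 1·σ_3 = 6(Δ_2 - Δ_1) = -42
Clamped end conditions give two more equations: 2h_0·σ_0 + h_0·σ_1 = 6(Δ_0 - s'(-1)) = 12 and h_2·σ_2 + 2h_2·σ_3 = 6(s'(2) - Δ_2) = 66.
Solving the tridiagonal system: σ_0 = 8/3, σ_1 = 20/3, σ_2 = -70/3, σ_3 = 134/3.
On [1, 2], s(x) = 5 - 14/3·(x - 1) - 35/3·(x - 1)² + 34/3·(x - 1)³.
With (x - 1) = 1/2: s(3/2) = 7/6.

1.1667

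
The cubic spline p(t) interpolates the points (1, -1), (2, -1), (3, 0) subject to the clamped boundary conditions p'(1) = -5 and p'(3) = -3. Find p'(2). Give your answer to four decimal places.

2.7500

Put M_i = p'' at the i-th knot. Here h = (1, 1) and Δ = (0, 1), so the interior equations h_(i-1)·M_(i-1) + 2(h_(i-1)+h_i)·M_i + h_i·M_(i+1) = 6(Δ_i − Δ_(i-1)) read
  1·M_0 + 4·M_1 + 1·M_2 = 6(Δ_1 - Δ_0) = 6
Clamped end conditions give two more equations: 2h_0·M_0 + h_0·M_1 = 6(Δ_0 - p'(1)) = 30 and h_1·M_1 + 2h_1·M_2 = 6(p'(3) - Δ_1) = -24.
Hence M_0 = 29/2, M_1 = 1, M_2 = -25/2.
On [2, 3], p'(t) = b_1 + 2c_1·(t - 2) + 3d_1·(t - 2)² with b_1 = Δ_1 - h_1(2M_1 + M_2)/6 = 11/4, c_1 = M_1/2 = 1/2, d_1 = (M_2 - M_1)/(6h_1) = -9/4. So p'(2) = 11/4.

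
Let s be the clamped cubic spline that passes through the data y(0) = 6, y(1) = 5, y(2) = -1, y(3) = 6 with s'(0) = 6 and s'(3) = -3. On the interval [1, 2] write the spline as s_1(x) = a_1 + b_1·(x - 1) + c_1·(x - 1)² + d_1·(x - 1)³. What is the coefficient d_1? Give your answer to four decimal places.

Put σ_i = s'' at the i-th knot. Here h = (1, 1, 1) and Δ = (-1, -6, 7), so the interior equations h_(i-1)·σ_(i-1) + 2(h_(i-1)+h_i)·σ_i + h_i·σ_(i+1) = 6(Δ_i − Δ_(i-1)) read
  1·σ_0 + 4·σ_1 + 1·σ_2 = 6(Δ_1 - Δ_0) = -30
  1·σ_1 + 4·σ_2 + 1·σ_3 = 6(Δ_2 - Δ_1) = 78
Clamped end conditions give two more equations: 2h_0·σ_0 + h_0·σ_1 = 6(Δ_0 - s'(0)) = -42 and h_2·σ_2 + 2h_2·σ_3 = 6(s'(3) - Δ_2) = -60.
Solving the tridiagonal system: σ_0 = -74/5, σ_1 = -62/5, σ_2 = 172/5, σ_3 = -236/5.
On [1, 2], with s_1(x) = a_1 + b_1·(x - 1) + c_1·(x - 1)² + d_1·(x - 1)³: c_1 = σ_1/2 = -31/5, d_1 = (σ_2 - σ_1)/(6h_1) = 39/5, b_1 = Δ_1 - h_1(2σ_1 + σ_2)/6 = -38/5.

7.8000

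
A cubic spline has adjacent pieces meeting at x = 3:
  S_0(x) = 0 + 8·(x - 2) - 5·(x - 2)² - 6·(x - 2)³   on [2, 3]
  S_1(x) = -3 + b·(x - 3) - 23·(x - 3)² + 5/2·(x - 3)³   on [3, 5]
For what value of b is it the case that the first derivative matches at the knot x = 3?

S_0'(x) = 8 - 10·(x - 2) - 18·(x - 2)², so S_0'(3) = -20. On the right, S_1'(3) = b, so b = -20.

-20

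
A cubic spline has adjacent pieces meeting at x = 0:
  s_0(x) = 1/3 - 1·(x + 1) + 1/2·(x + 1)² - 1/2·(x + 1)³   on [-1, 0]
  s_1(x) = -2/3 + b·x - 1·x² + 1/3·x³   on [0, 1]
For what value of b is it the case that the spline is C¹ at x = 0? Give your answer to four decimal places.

s_0'(x) = -1 + 1·(x + 1) - 3/2·(x + 1)², so s_0'(0) = -3/2. On the right, s_1'(0) = b, so b = -3/2.

-1.5000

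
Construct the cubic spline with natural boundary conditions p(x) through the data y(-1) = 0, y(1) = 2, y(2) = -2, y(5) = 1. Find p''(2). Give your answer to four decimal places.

With M_i denoting the second derivative at x_i, h_i = 2, 1, 3, and Δ_i = (y_(i+1) − y_i)/h_i = 1, -4, 1:
  2·M_0 + 6·M_1 + 1·M_2 = 6(Δ_1 - Δ_0) = -30
  1·M_1 + 8·M_2 + 3·M_3 = 6(Δ_2 - Δ_1) = 30
Natural end conditions: M_0 = M_3 = 0.
Hence M_0 = 0, M_1 = -270/47, M_2 = 210/47, M_3 = 0.

4.4681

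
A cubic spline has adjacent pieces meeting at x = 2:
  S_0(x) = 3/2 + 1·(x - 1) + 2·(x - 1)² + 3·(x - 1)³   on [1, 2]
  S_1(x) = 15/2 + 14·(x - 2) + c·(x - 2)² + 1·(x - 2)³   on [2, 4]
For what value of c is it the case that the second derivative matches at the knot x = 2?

11

S_0''(x) = 4 + 18·(x - 1), so S_0''(2) = 22. On the right, S_1''(2) = 2c, so c = 11.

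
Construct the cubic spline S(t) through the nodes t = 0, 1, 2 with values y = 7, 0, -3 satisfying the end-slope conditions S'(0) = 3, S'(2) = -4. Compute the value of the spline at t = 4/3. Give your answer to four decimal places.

Write m_i for S''(x_i). With h_i = 1, 1 and divided differences Δ_i = -7, -3, the continuity of S' gives the tridiagonal system
  1·m_0 + 4·m_1 + 1·m_2 = 6(Δ_1 - Δ_0) = 24
Clamped end conditions give two more equations: 2h_0·m_0 + h_0·m_1 = 6(Δ_0 - S'(0)) = -60 and h_1·m_1 + 2h_1·m_2 = 6(S'(2) - Δ_1) = -6.
Solving the tridiagonal system: m_0 = -79/2, m_1 = 19, m_2 = -25/2.
On [1, 2], S(t) = 0 - 29/4·(t - 1) + 19/2·(t - 1)² - 21/4·(t - 1)³.
With (t - 1) = 1/3: S(4/3) = -14/9.

-1.5556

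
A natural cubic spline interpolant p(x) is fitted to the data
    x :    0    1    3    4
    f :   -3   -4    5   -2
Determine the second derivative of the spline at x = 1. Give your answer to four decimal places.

10.5000

Let σ_i = p''(x_i). Step sizes h_i = 1, 2, 1; slopes of the chords Δ_i = (y_(i+1) - y_i)/h_i = -1, 9/2, -7.
  1·σ_0 + 6·σ_1 + 2·σ_2 = 6(Δ_1 - Δ_0) = 33
  2·σ_1 + 6·σ_2 + 1·σ_3 = 6(Δ_2 - Δ_1) = -69
Natural end conditions: σ_0 = σ_3 = 0.
Solving: σ_0 = 0, σ_1 = 21/2, σ_2 = -15, σ_3 = 0.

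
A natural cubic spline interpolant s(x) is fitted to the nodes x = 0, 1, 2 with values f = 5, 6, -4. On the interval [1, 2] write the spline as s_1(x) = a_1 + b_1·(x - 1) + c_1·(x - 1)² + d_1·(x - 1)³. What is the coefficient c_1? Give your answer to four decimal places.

-8.2500

Write σ_i for s''(x_i). With h_i = 1, 1 and divided differences Δ_i = 1, -10, the continuity of s' gives the tridiagonal system
  1·σ_0 + 4·σ_1 + 1·σ_2 = 6(Δ_1 - Δ_0) = -66
Natural end conditions: σ_0 = σ_2 = 0.
Solving the tridiagonal system: σ_0 = 0, σ_1 = -33/2, σ_2 = 0.
On [1, 2], with s_1(x) = a_1 + b_1·(x - 1) + c_1·(x - 1)² + d_1·(x - 1)³: c_1 = σ_1/2 = -33/4, d_1 = (σ_2 - σ_1)/(6h_1) = 11/4, b_1 = Δ_1 - h_1(2σ_1 + σ_2)/6 = -9/2.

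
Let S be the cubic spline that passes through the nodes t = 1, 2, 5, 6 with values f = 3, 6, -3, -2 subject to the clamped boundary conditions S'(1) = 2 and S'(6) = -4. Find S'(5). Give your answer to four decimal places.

Put M_i = S'' at the i-th knot. Here h = (1, 3, 1) and Δ = (3, -3, 1), so the interior equations h_(i-1)·M_(i-1) + 2(h_(i-1)+h_i)·M_i + h_i·M_(i+1) = 6(Δ_i − Δ_(i-1)) read
  1·M_0 + 8·M_1 + 3·M_2 = 6(Δ_1 - Δ_0) = -36
  3·M_1 + 8·M_2 + 1·M_3 = 6(Δ_2 - Δ_1) = 24
Clamped end conditions give two more equations: 2h_0·M_0 + h_0·M_1 = 6(Δ_0 - S'(1)) = 6 and h_2·M_2 + 2h_2·M_3 = 6(S'(6) - Δ_2) = -30.
Hence M_0 = 22/3, M_1 = -26/3, M_2 = 26/3, M_3 = -58/3.
On [5, 6], S'(t) = b_2 + 2c_2·(t - 5) + 3d_2·(t - 5)² with b_2 = Δ_2 - h_2(2M_2 + M_3)/6 = 4/3, c_2 = M_2/2 = 13/3, d_2 = (M_3 - M_2)/(6h_2) = -14/3. So S'(5) = 4/3.

1.3333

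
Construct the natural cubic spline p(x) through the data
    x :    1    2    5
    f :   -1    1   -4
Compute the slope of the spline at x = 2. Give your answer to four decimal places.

With M_i denoting the second derivative at x_i, h_i = 1, 3, and Δ_i = (y_(i+1) − y_i)/h_i = 2, -5/3:
  1·M_0 + 8·M_1 + 3·M_2 = 6(Δ_1 - Δ_0) = -22
Natural end conditions: M_0 = M_2 = 0.
Forward elimination and back-substitution give M_0 = 0, M_1 = -11/4, M_2 = 0.
On [2, 5], p'(x) = b_1 + 2c_1·(x - 2) + 3d_1·(x - 2)² with b_1 = Δ_1 - h_1(2M_1 + M_2)/6 = 13/12, c_1 = M_1/2 = -11/8, d_1 = (M_2 - M_1)/(6h_1) = 11/72. So p'(2) = 13/12.

1.0833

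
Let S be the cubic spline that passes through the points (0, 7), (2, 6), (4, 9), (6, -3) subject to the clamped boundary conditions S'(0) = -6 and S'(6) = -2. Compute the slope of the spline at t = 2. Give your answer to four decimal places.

3.1667

With σ_i denoting the second derivative at x_i, h_i = 2, 2, 2, and Δ_i = (y_(i+1) − y_i)/h_i = -1/2, 3/2, -6:
  2·σ_0 + 8·σ_1 + 2·σ_2 = 6(Δ_1 - Δ_0) = 12
  2·σ_1 + 8·σ_2 + 2·σ_3 = 6(Δ_2 - Δ_1) = -45
Clamped end conditions give two more equations: 2h_0·σ_0 + h_0·σ_1 = 6(Δ_0 - S'(0)) = 33 and h_2·σ_2 + 2h_2·σ_3 = 6(S'(6) - Δ_2) = 24.
Solving the tridiagonal system: σ_0 = 22/3, σ_1 = 11/6, σ_2 = -26/3, σ_3 = 31/3.
On [2, 4], S'(t) = b_1 + 2c_1·(t - 2) + 3d_1·(t - 2)² with b_1 = Δ_1 - h_1(2σ_1 + σ_2)/6 = 19/6, c_1 = σ_1/2 = 11/12, d_1 = (σ_2 - σ_1)/(6h_1) = -7/8. So S'(2) = 19/6.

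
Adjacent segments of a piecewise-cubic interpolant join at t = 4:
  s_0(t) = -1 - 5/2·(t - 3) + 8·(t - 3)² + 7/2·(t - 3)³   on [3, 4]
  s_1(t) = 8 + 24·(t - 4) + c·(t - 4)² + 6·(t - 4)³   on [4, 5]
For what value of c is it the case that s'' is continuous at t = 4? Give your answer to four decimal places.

s_0''(t) = 16 + 21·(t - 3), so s_0''(4) = 37. On the right, s_1''(4) = 2c, so c = 37/2.

18.5000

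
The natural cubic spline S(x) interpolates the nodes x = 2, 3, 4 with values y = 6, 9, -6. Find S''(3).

With σ_i denoting the second derivative at x_i, h_i = 1, 1, and Δ_i = (y_(i+1) − y_i)/h_i = 3, -15:
  1·σ_0 + 4·σ_1 + 1·σ_2 = 6(Δ_1 - Δ_0) = -108
Natural end conditions: σ_0 = σ_2 = 0.
Hence σ_0 = 0, σ_1 = -27, σ_2 = 0.

-27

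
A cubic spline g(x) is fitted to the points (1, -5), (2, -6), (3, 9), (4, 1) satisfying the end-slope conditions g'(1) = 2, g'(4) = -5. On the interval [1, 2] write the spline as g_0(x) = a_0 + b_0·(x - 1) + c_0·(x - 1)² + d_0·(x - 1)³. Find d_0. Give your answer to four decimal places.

12.9333

With σ_i denoting the second derivative at x_i, h_i = 1, 1, 1, and Δ_i = (y_(i+1) − y_i)/h_i = -1, 15, -8:
  1·σ_0 + 4·σ_1 + 1·σ_2 = 6(Δ_1 - Δ_0) = 96
  1·σ_1 + 4·σ_2 + 1·σ_3 = 6(Δ_2 - Δ_1) = -138
Clamped end conditions give two more equations: 2h_0·σ_0 + h_0·σ_1 = 6(Δ_0 - g'(1)) = -18 and h_2·σ_2 + 2h_2·σ_3 = 6(g'(4) - Δ_2) = 18.
Hence σ_0 = -478/15, σ_1 = 686/15, σ_2 = -826/15, σ_3 = 548/15.
On [1, 2], with g_0(x) = a_0 + b_0·(x - 1) + c_0·(x - 1)² + d_0·(x - 1)³: c_0 = σ_0/2 = -239/15, d_0 = (σ_1 - σ_0)/(6h_0) = 194/15, b_0 = Δ_0 - h_0(2σ_0 + σ_1)/6 = 2.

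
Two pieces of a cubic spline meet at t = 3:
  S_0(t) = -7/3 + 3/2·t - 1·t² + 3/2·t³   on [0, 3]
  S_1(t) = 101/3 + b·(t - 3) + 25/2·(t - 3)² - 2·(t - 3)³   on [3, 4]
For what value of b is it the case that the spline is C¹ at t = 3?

S_0'(t) = 3/2 - 2·t + 9/2·t², so S_0'(3) = 36. On the right, S_1'(3) = b, so b = 36.

36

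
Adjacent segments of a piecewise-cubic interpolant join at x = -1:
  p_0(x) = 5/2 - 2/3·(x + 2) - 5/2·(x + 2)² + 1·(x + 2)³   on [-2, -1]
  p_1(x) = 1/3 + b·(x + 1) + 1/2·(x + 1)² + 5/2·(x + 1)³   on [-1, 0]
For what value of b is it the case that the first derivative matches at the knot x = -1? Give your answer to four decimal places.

p_0'(x) = -2/3 - 5·(x + 2) + 3·(x + 2)², so p_0'(-1) = -8/3. On the right, p_1'(-1) = b, so b = -8/3.

-2.6667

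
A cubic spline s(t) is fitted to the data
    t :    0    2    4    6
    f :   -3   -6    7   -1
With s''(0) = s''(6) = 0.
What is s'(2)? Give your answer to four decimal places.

Put σ_i = s'' at the i-th knot. Here h = (2, 2, 2) and Δ = (-3/2, 13/2, -4), so the interior equations h_(i-1)·σ_(i-1) + 2(h_(i-1)+h_i)·σ_i + h_i·σ_(i+1) = 6(Δ_i − Δ_(i-1)) read
  2·σ_0 + 8·σ_1 + 2·σ_2 = 6(Δ_1 - Δ_0) = 48
  2·σ_1 + 8·σ_2 + 2·σ_3 = 6(Δ_2 - Δ_1) = -63
Natural end conditions: σ_0 = σ_3 = 0.
Hence σ_0 = 0, σ_1 = 17/2, σ_2 = -10, σ_3 = 0.
On [2, 4], s'(t) = b_1 + 2c_1·(t - 2) + 3d_1·(t - 2)² with b_1 = Δ_1 - h_1(2σ_1 + σ_2)/6 = 25/6, c_1 = σ_1/2 = 17/4, d_1 = (σ_2 - σ_1)/(6h_1) = -37/24. So s'(2) = 25/6.

4.1667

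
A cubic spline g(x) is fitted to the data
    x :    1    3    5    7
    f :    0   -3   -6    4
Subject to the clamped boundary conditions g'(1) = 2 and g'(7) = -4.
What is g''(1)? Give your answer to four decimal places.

-4.6000

Let σ_i = g''(x_i). Step sizes h_i = 2, 2, 2; slopes of the chords Δ_i = (y_(i+1) - y_i)/h_i = -3/2, -3/2, 5.
  2·σ_0 + 8·σ_1 + 2·σ_2 = 6(Δ_1 - Δ_0) = 0
  2·σ_1 + 8·σ_2 + 2·σ_3 = 6(Δ_2 - Δ_1) = 39
Clamped end conditions give two more equations: 2h_0·σ_0 + h_0·σ_1 = 6(Δ_0 - g'(1)) = -21 and h_2·σ_2 + 2h_2·σ_3 = 6(g'(7) - Δ_2) = -54.
Solving the tridiagonal system: σ_0 = -23/5, σ_1 = -13/10, σ_2 = 49/5, σ_3 = -92/5.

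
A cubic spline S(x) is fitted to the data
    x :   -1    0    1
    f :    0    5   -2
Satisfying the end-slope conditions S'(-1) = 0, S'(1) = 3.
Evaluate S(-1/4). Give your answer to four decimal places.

Write M_i for S''(x_i). With h_i = 1, 1 and divided differences Δ_i = 5, -7, the continuity of S' gives the tridiagonal system
  1·M_0 + 4·M_1 + 1·M_2 = 6(Δ_1 - Δ_0) = -72
Clamped end conditions give two more equations: 2h_0·M_0 + h_0·M_1 = 6(Δ_0 - S'(-1)) = 30 and h_1·M_1 + 2h_1·M_2 = 6(S'(1) - Δ_1) = 60.
Solving the tridiagonal system: M_0 = 69/2, M_1 = -39, M_2 = 99/2.
On [-1, 0], S(x) = 0 + 0·(x + 1) + 69/4·(x + 1)² - 49/4·(x + 1)³.
With (x + 1) = 3/4: S(-1/4) = 1161/256.

4.5352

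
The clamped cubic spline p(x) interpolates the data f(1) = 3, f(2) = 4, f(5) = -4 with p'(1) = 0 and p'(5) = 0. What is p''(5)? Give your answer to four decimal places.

Write M_i for p''(x_i). With h_i = 1, 3 and divided differences Δ_i = 1, -8/3, the continuity of p' gives the tridiagonal system
  1·M_0 + 8·M_1 + 3·M_2 = 6(Δ_1 - Δ_0) = -22
Clamped end conditions give two more equations: 2h_0·M_0 + h_0·M_1 = 6(Δ_0 - p'(1)) = 6 and h_1·M_1 + 2h_1·M_2 = 6(p'(5) - Δ_1) = 16.
Hence M_0 = 23/4, M_1 = -11/2, M_2 = 65/12.

5.4167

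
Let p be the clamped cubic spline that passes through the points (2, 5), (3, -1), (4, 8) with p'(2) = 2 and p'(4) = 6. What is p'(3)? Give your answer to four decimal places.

0.2500

Let M_i = p''(x_i). Step sizes h_i = 1, 1; slopes of the chords Δ_i = (y_(i+1) - y_i)/h_i = -6, 9.
  1·M_0 + 4·M_1 + 1·M_2 = 6(Δ_1 - Δ_0) = 90
Clamped end conditions give two more equations: 2h_0·M_0 + h_0·M_1 = 6(Δ_0 - p'(2)) = -48 and h_1·M_1 + 2h_1·M_2 = 6(p'(4) - Δ_1) = -18.
Solving the tridiagonal system: M_0 = -89/2, M_1 = 41, M_2 = -59/2.
On [3, 4], p'(x) = b_1 + 2c_1·(x - 3) + 3d_1·(x - 3)² with b_1 = Δ_1 - h_1(2M_1 + M_2)/6 = 1/4, c_1 = M_1/2 = 41/2, d_1 = (M_2 - M_1)/(6h_1) = -47/4. So p'(3) = 1/4.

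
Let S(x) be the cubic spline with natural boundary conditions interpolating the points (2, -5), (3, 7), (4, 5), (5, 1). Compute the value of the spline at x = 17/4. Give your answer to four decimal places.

Let M_i = S''(x_i). Step sizes h_i = 1, 1, 1; slopes of the chords Δ_i = (y_(i+1) - y_i)/h_i = 12, -2, -4.
  1·M_0 + 4·M_1 + 1·M_2 = 6(Δ_1 - Δ_0) = -84
  1·M_1 + 4·M_2 + 1·M_3 = 6(Δ_2 - Δ_1) = -12
Natural end conditions: M_0 = M_3 = 0.
Solving the tridiagonal system: M_0 = 0, M_1 = -108/5, M_2 = 12/5, M_3 = 0.
On [4, 5], S(x) = 5 - 24/5·(x - 4) + 6/5·(x - 4)² - 2/5·(x - 4)³.
With (x - 4) = 1/4: S(17/4) = 619/160.

3.8688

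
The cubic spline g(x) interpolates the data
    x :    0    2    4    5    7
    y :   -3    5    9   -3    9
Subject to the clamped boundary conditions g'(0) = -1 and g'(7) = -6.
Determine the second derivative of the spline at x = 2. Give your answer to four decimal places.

1.8852

Let σ_i = g''(x_i). Step sizes h_i = 2, 2, 1, 2; slopes of the chords Δ_i = (y_(i+1) - y_i)/h_i = 4, 2, -12, 6.
  2·σ_0 + 8·σ_1 + 2·σ_2 = 6(Δ_1 - Δ_0) = -12
  2·σ_1 + 6·σ_2 + 1·σ_3 = 6(Δ_2 - Δ_1) = -84
  1·σ_2 + 6·σ_3 + 2·σ_4 = 6(Δ_3 - Δ_2) = 108
Clamped end conditions give two more equations: 2h_0·σ_0 + h_0·σ_1 = 6(Δ_0 - g'(0)) = 30 and h_3·σ_3 + 2h_3·σ_4 = 6(g'(7) - Δ_3) = -72.
Solving the tridiagonal system: σ_0 = 400/61, σ_1 = 115/61, σ_2 = -1226/61, σ_3 = 2002/61, σ_4 = -2099/61.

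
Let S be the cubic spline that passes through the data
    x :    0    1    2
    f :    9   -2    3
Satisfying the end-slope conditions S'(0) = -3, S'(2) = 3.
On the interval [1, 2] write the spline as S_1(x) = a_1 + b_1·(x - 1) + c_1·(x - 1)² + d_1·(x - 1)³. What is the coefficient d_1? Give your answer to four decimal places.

-11.5000

Let M_i = S''(x_i). Step sizes h_i = 1, 1; slopes of the chords Δ_i = (y_(i+1) - y_i)/h_i = -11, 5.
  1·M_0 + 4·M_1 + 1·M_2 = 6(Δ_1 - Δ_0) = 96
Clamped end conditions give two more equations: 2h_0·M_0 + h_0·M_1 = 6(Δ_0 - S'(0)) = -48 and h_1·M_1 + 2h_1·M_2 = 6(S'(2) - Δ_1) = -12.
Forward elimination and back-substitution give M_0 = -45, M_1 = 42, M_2 = -27.
On [1, 2], with S_1(x) = a_1 + b_1·(x - 1) + c_1·(x - 1)² + d_1·(x - 1)³: c_1 = M_1/2 = 21, d_1 = (M_2 - M_1)/(6h_1) = -23/2, b_1 = Δ_1 - h_1(2M_1 + M_2)/6 = -9/2.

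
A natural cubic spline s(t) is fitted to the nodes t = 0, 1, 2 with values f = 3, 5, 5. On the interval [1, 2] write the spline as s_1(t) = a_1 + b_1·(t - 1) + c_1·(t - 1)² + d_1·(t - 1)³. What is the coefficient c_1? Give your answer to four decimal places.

-1.5000

With M_i denoting the second derivative at x_i, h_i = 1, 1, and Δ_i = (y_(i+1) − y_i)/h_i = 2, 0:
  1·M_0 + 4·M_1 + 1·M_2 = 6(Δ_1 - Δ_0) = -12
Natural end conditions: M_0 = M_2 = 0.
Solving: M_0 = 0, M_1 = -3, M_2 = 0.
On [1, 2], with s_1(t) = a_1 + b_1·(t - 1) + c_1·(t - 1)² + d_1·(t - 1)³: c_1 = M_1/2 = -3/2, d_1 = (M_2 - M_1)/(6h_1) = 1/2, b_1 = Δ_1 - h_1(2M_1 + M_2)/6 = 1.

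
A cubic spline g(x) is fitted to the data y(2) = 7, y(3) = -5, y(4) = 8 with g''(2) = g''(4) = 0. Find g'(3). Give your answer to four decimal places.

0.5000

Let σ_i = g''(x_i). Step sizes h_i = 1, 1; slopes of the chords Δ_i = (y_(i+1) - y_i)/h_i = -12, 13.
  1·σ_0 + 4·σ_1 + 1·σ_2 = 6(Δ_1 - Δ_0) = 150
Natural end conditions: σ_0 = σ_2 = 0.
Solving: σ_0 = 0, σ_1 = 75/2, σ_2 = 0.
On [3, 4], g'(x) = b_1 + 2c_1·(x - 3) + 3d_1·(x - 3)² with b_1 = Δ_1 - h_1(2σ_1 + σ_2)/6 = 1/2, c_1 = σ_1/2 = 75/4, d_1 = (σ_2 - σ_1)/(6h_1) = -25/4. So g'(3) = 1/2.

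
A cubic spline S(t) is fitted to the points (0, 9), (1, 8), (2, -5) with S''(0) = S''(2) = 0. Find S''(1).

Put M_i = S'' at the i-th knot. Here h = (1, 1) and Δ = (-1, -13), so the interior equations h_(i-1)·M_(i-1) + 2(h_(i-1)+h_i)·M_i + h_i·M_(i+1) = 6(Δ_i − Δ_(i-1)) read
  1·M_0 + 4·M_1 + 1·M_2 = 6(Δ_1 - Δ_0) = -72
Natural end conditions: M_0 = M_2 = 0.
Forward elimination and back-substitution give M_0 = 0, M_1 = -18, M_2 = 0.

-18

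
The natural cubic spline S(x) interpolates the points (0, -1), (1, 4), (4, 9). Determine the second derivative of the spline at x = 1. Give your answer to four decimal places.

Let M_i = S''(x_i). Step sizes h_i = 1, 3; slopes of the chords Δ_i = (y_(i+1) - y_i)/h_i = 5, 5/3.
  1·M_0 + 8·M_1 + 3·M_2 = 6(Δ_1 - Δ_0) = -20
Natural end conditions: M_0 = M_2 = 0.
Solving the tridiagonal system: M_0 = 0, M_1 = -5/2, M_2 = 0.

-2.5000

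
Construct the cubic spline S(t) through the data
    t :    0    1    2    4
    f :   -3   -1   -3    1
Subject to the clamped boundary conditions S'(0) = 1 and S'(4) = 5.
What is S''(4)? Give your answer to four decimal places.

With σ_i denoting the second derivative at x_i, h_i = 1, 1, 2, and Δ_i = (y_(i+1) − y_i)/h_i = 2, -2, 2:
  1·σ_0 + 4·σ_1 + 1·σ_2 = 6(Δ_1 - Δ_0) = -24
  1·σ_1 + 6·σ_2 + 2·σ_3 = 6(Δ_2 - Δ_1) = 24
Clamped end conditions give two more equations: 2h_0·σ_0 + h_0·σ_1 = 6(Δ_0 - S'(0)) = 6 and h_2·σ_2 + 2h_2·σ_3 = 6(S'(4) - Δ_2) = 18.
Solving: σ_0 = 83/11, σ_1 = -100/11, σ_2 = 53/11, σ_3 = 23/11.

2.0909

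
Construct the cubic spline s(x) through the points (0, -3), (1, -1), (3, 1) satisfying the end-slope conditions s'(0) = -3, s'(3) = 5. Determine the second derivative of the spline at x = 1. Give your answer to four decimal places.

Write M_i for s''(x_i). With h_i = 1, 2 and divided differences Δ_i = 2, 1, the continuity of s' gives the tridiagonal system
  1·M_0 + 6·M_1 + 2·M_2 = 6(Δ_1 - Δ_0) = -6
Clamped end conditions give two more equations: 2h_0·M_0 + h_0·M_1 = 6(Δ_0 - s'(0)) = 30 and h_1·M_1 + 2h_1·M_2 = 6(s'(3) - Δ_1) = 24.
Solving: M_0 = 56/3, M_1 = -22/3, M_2 = 29/3.

-7.3333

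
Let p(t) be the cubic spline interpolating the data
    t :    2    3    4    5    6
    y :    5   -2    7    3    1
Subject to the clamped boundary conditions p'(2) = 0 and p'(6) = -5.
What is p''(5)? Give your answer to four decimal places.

With m_i denoting the second derivative at x_i, h_i = 1, 1, 1, 1, and Δ_i = (y_(i+1) − y_i)/h_i = -7, 9, -4, -2:
  1·m_0 + 4·m_1 + 1·m_2 = 6(Δ_1 - Δ_0) = 96
  1·m_1 + 4·m_2 + 1·m_3 = 6(Δ_2 - Δ_1) = -78
  1·m_2 + 4·m_3 + 1·m_4 = 6(Δ_3 - Δ_2) = 12
Clamped end conditions give two more equations: 2h_0·m_0 + h_0·m_1 = 6(Δ_0 - p'(2)) = -42 and h_3·m_3 + 2h_3·m_4 = 6(p'(6) - Δ_3) = -18.
Forward elimination and back-substitution give m_0 = -1193/28, m_1 = 605/14, m_2 = -137/4, m_3 = 221/14, m_4 = -473/28.

15.7857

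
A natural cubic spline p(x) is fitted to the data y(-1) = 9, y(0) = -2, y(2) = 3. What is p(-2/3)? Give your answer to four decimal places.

4.6667

Put M_i = p'' at the i-th knot. Here h = (1, 2) and Δ = (-11, 5/2), so the interior equations h_(i-1)·M_(i-1) + 2(h_(i-1)+h_i)·M_i + h_i·M_(i+1) = 6(Δ_i − Δ_(i-1)) read
  1·M_0 + 6·M_1 + 2·M_2 = 6(Δ_1 - Δ_0) = 81
Natural end conditions: M_0 = M_2 = 0.
Solving the tridiagonal system: M_0 = 0, M_1 = 27/2, M_2 = 0.
On [-1, 0], p(x) = 9 - 53/4·(x + 1) + 0·(x + 1)² + 9/4·(x + 1)³.
With (x + 1) = 1/3: p(-2/3) = 14/3.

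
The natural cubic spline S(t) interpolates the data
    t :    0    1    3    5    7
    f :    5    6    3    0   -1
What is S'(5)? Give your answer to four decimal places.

-0.9146

Write σ_i for S''(x_i). With h_i = 1, 2, 2, 2 and divided differences Δ_i = 1, -3/2, -3/2, -1/2, the continuity of S' gives the tridiagonal system
  1·σ_0 + 6·σ_1 + 2·σ_2 = 6(Δ_1 - Δ_0) = -15
  2·σ_1 + 8·σ_2 + 2·σ_3 = 6(Δ_2 - Δ_1) = 0
  2·σ_2 + 8·σ_3 + 2·σ_4 = 6(Δ_3 - Δ_2) = 6
Natural end conditions: σ_0 = σ_4 = 0.
Solving the tridiagonal system: σ_0 = 0, σ_1 = -219/82, σ_2 = 21/41, σ_3 = 51/82, σ_4 = 0.
On [5, 7], S'(t) = b_3 + 2c_3·(t - 5) + 3d_3·(t - 5)² with b_3 = Δ_3 - h_3(2σ_3 + σ_4)/6 = -75/82, c_3 = σ_3/2 = 51/164, d_3 = (σ_4 - σ_3)/(6h_3) = -17/328. So S'(5) = -75/82.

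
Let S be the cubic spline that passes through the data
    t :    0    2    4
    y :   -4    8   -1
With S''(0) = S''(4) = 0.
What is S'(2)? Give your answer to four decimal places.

0.7500

With M_i denoting the second derivative at x_i, h_i = 2, 2, and Δ_i = (y_(i+1) − y_i)/h_i = 6, -9/2:
  2·M_0 + 8·M_1 + 2·M_2 = 6(Δ_1 - Δ_0) = -63
Natural end conditions: M_0 = M_2 = 0.
Solving: M_0 = 0, M_1 = -63/8, M_2 = 0.
On [2, 4], S'(t) = b_1 + 2c_1·(t - 2) + 3d_1·(t - 2)² with b_1 = Δ_1 - h_1(2M_1 + M_2)/6 = 3/4, c_1 = M_1/2 = -63/16, d_1 = (M_2 - M_1)/(6h_1) = 21/32. So S'(2) = 3/4.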